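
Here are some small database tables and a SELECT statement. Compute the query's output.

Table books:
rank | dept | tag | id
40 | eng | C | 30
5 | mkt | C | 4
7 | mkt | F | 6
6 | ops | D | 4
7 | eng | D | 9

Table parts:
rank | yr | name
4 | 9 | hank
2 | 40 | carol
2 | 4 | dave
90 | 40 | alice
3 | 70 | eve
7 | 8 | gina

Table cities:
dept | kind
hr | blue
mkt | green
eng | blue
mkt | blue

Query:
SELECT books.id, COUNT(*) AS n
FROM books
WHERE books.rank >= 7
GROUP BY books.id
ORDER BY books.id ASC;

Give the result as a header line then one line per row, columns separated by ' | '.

After WHERE (3 rows):
books.rank | books.dept | books.tag | books.id
40 | eng | C | 30
7 | mkt | F | 6
7 | eng | D | 9
After GROUP BY (3 rows):
books.id | n
30 | 1
6 | 1
9 | 1
After ORDER BY (3 rows):
books.id | n
6 | 1
9 | 1
30 | 1

== RESULT ==
books.id | n
6 | 1
9 | 1
30 | 1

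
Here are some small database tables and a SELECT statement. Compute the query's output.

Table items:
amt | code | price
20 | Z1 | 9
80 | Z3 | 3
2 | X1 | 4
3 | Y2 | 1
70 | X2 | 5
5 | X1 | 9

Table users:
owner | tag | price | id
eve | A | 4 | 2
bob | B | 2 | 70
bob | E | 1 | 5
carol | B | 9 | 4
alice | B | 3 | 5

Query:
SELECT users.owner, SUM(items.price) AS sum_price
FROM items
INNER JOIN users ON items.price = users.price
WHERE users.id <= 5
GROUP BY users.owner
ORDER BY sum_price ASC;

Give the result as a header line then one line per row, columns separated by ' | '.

After JOIN users (5 rows):
items.amt | items.code | items.price | users.owner | users.tag | users.price | users.id
20 | Z1 | 9 | carol | B | 9 | 4
80 | Z3 | 3 | alice | B | 3 | 5
2 | X1 | 4 | eve | A | 4 | 2
3 | Y2 | 1 | bob | E | 1 | 5
5 | X1 | 9 | carol | B | 9 | 4
After WHERE (5 rows):
items.amt | items.code | items.price | users.owner | users.tag | users.price | users.id
20 | Z1 | 9 | carol | B | 9 | 4
80 | Z3 | 3 | alice | B | 3 | 5
2 | X1 | 4 | eve | A | 4 | 2
3 | Y2 | 1 | bob | E | 1 | 5
5 | X1 | 9 | carol | B | 9 | 4
After GROUP BY (4 rows):
users.owner | sum_price
carol | 18
alice | 3
eve | 4
bob | 1
After ORDER BY (4 rows):
users.owner | sum_price
bob | 1
alice | 3
eve | 4
carol | 18

== RESULT ==
users.owner | sum_price
bob | 1
alice | 3
eve | 4
carol | 18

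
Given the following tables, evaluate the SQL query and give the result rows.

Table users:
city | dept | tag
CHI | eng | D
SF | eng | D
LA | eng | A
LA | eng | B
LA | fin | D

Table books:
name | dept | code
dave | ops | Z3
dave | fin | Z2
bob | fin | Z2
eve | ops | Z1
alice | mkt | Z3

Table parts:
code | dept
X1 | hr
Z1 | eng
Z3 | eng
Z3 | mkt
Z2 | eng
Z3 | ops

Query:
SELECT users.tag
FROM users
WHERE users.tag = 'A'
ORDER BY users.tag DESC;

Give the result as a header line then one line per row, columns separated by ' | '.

== RESULT ==
users.tag
A

Derivation:
After WHERE (1 rows):
users.city | users.dept | users.tag
LA | eng | A
After SELECT (1 rows):
users.tag
A
After ORDER BY (1 rows):
users.tag
A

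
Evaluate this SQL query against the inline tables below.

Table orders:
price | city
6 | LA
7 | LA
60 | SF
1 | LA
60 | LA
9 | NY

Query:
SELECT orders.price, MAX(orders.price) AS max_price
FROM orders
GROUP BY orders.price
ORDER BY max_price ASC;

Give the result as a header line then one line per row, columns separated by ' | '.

After GROUP BY (5 rows):
orders.price | max_price
6 | 6
7 | 7
60 | 60
1 | 1
9 | 9
After ORDER BY (5 rows):
orders.price | max_price
1 | 1
6 | 6
7 | 7
9 | 9
60 | 60

== RESULT ==
orders.price | max_price
1 | 1
6 | 6
7 | 7
9 | 9
60 | 60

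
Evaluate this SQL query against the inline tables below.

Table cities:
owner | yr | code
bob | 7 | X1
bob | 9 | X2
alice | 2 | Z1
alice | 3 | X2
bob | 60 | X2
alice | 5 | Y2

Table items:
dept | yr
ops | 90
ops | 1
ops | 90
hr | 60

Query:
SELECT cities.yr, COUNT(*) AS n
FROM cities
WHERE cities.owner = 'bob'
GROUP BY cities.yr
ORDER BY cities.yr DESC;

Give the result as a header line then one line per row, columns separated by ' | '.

After WHERE (3 rows):
cities.owner | cities.yr | cities.code
bob | 7 | X1
bob | 9 | X2
bob | 60 | X2
After GROUP BY (3 rows):
cities.yr | n
7 | 1
9 | 1
60 | 1
After ORDER BY (3 rows):
cities.yr | n
60 | 1
9 | 1
7 | 1

== RESULT ==
cities.yr | n
60 | 1
9 | 1
7 | 1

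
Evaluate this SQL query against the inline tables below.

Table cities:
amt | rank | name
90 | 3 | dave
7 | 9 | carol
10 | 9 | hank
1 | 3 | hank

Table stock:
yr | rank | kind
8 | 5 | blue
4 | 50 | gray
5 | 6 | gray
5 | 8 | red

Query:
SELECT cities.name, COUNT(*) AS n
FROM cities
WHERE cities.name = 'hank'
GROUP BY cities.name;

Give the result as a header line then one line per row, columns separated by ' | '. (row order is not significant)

== RESULT ==
cities.name | n
hank | 2

Derivation:
After WHERE (2 rows):
cities.amt | cities.rank | cities.name
10 | 9 | hank
1 | 3 | hank
After GROUP BY (1 rows):
cities.name | n
hank | 2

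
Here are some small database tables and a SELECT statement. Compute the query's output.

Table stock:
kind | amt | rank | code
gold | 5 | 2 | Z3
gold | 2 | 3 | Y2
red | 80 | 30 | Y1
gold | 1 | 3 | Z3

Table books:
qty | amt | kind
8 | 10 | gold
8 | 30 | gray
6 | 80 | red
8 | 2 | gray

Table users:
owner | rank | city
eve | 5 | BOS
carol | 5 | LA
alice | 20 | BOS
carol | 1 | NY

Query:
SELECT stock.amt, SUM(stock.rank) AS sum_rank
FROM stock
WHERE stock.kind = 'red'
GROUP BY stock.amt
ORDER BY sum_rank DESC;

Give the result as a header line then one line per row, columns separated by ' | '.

After WHERE (1 rows):
stock.kind | stock.amt | stock.rank | stock.code
red | 80 | 30 | Y1
After GROUP BY (1 rows):
stock.amt | sum_rank
80 | 30
After ORDER BY (1 rows):
stock.amt | sum_rank
80 | 30

== RESULT ==
stock.amt | sum_rank
80 | 30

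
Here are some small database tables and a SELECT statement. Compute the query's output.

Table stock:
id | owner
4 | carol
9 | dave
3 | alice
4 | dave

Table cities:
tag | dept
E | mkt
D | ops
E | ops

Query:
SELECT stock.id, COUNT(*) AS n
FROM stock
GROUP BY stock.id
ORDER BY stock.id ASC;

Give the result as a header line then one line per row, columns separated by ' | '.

After GROUP BY (3 rows):
stock.id | n
4 | 2
9 | 1
3 | 1
After ORDER BY (3 rows):
stock.id | n
3 | 1
4 | 2
9 | 1

== RESULT ==
stock.id | n
3 | 1
4 | 2
9 | 1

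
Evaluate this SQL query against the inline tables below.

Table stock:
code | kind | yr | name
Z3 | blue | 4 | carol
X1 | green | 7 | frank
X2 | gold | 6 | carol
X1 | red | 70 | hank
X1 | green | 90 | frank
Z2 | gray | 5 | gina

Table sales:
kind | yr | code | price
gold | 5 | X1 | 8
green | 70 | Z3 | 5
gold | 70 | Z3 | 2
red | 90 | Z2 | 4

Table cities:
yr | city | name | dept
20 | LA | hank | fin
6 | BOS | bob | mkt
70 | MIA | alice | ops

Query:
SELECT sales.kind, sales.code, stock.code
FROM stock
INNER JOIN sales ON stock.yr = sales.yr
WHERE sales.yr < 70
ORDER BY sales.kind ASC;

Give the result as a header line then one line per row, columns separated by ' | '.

After JOIN sales (4 rows):
stock.code | stock.kind | stock.yr | stock.name | sales.kind | sales.yr | sales.code | sales.price
X1 | red | 70 | hank | green | 70 | Z3 | 5
X1 | red | 70 | hank | gold | 70 | Z3 | 2
X1 | green | 90 | frank | red | 90 | Z2 | 4
Z2 | gray | 5 | gina | gold | 5 | X1 | 8
After WHERE (1 rows):
stock.code | stock.kind | stock.yr | stock.name | sales.kind | sales.yr | sales.code | sales.price
Z2 | gray | 5 | gina | gold | 5 | X1 | 8
After SELECT (1 rows):
sales.kind | sales.code | stock.code
gold | X1 | Z2
After ORDER BY (1 rows):
sales.kind | sales.code | stock.code
gold | X1 | Z2

== RESULT ==
sales.kind | sales.code | stock.code
gold | X1 | Z2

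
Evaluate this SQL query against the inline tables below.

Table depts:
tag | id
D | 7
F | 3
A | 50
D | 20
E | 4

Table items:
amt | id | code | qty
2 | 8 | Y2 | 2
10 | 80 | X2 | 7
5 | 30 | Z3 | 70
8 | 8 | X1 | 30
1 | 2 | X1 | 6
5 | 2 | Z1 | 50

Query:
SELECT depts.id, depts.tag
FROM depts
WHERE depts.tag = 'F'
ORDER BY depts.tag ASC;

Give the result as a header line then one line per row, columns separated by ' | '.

After WHERE (1 rows):
depts.tag | depts.id
F | 3
After SELECT (1 rows):
depts.id | depts.tag
3 | F
After ORDER BY (1 rows):
depts.id | depts.tag
3 | F

== RESULT ==
depts.id | depts.tag
3 | F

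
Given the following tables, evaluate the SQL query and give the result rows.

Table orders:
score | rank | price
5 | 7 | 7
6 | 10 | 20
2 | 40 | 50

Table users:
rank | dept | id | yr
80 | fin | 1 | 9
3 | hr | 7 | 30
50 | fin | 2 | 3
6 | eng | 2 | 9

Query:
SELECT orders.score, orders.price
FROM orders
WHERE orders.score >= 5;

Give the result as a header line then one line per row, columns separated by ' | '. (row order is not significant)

== RESULT ==
orders.score | orders.price
5 | 7
6 | 20

Derivation:
After WHERE (2 rows):
orders.score | orders.rank | orders.price
5 | 7 | 7
6 | 10 | 20
After SELECT (2 rows):
orders.score | orders.price
5 | 7
6 | 20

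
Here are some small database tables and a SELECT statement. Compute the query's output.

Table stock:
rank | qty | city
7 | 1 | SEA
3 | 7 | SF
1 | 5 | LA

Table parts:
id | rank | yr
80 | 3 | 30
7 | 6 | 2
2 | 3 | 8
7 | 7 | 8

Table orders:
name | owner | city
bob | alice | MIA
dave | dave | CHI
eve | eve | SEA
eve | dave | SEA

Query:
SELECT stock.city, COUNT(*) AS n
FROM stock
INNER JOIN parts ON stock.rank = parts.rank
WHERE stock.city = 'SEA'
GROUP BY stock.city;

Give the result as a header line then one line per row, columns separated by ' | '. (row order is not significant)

== RESULT ==
stock.city | n
SEA | 1

Derivation:
After JOIN parts (3 rows):
stock.rank | stock.qty | stock.city | parts.id | parts.rank | parts.yr
7 | 1 | SEA | 7 | 7 | 8
3 | 7 | SF | 80 | 3 | 30
3 | 7 | SF | 2 | 3 | 8
After WHERE (1 rows):
stock.rank | stock.qty | stock.city | parts.id | parts.rank | parts.yr
7 | 1 | SEA | 7 | 7 | 8
After GROUP BY (1 rows):
stock.city | n
SEA | 1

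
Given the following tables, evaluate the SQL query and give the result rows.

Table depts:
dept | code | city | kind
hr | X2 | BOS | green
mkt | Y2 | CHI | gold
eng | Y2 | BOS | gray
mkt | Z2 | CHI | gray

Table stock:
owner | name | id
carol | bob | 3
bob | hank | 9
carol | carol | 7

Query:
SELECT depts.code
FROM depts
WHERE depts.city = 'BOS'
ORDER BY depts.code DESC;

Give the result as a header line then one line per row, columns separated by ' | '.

After WHERE (2 rows):
depts.dept | depts.code | depts.city | depts.kind
hr | X2 | BOS | green
eng | Y2 | BOS | gray
After SELECT (2 rows):
depts.code
X2
Y2
After ORDER BY (2 rows):
depts.code
Y2
X2

== RESULT ==
depts.code
Y2
X2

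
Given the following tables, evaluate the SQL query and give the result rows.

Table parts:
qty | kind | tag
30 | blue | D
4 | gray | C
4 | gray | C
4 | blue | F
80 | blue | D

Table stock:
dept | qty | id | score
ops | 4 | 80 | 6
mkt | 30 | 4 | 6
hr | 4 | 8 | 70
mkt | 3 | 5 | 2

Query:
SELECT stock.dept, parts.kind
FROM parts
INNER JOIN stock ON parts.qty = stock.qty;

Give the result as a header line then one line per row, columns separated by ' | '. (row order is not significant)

== RESULT ==
stock.dept | parts.kind
mkt | blue
ops | gray
hr | gray
ops | gray
hr | gray
ops | blue
hr | blue

Derivation:
After JOIN stock (7 rows):
parts.qty | parts.kind | parts.tag | stock.dept | stock.qty | stock.id | stock.score
30 | blue | D | mkt | 30 | 4 | 6
4 | gray | C | ops | 4 | 80 | 6
4 | gray | C | hr | 4 | 8 | 70
4 | gray | C | ops | 4 | 80 | 6
4 | gray | C | hr | 4 | 8 | 70
4 | blue | F | ops | 4 | 80 | 6
4 | blue | F | hr | 4 | 8 | 70
After SELECT (7 rows):
stock.dept | parts.kind
mkt | blue
ops | gray
hr | gray
ops | gray
hr | gray
ops | blue
hr | blue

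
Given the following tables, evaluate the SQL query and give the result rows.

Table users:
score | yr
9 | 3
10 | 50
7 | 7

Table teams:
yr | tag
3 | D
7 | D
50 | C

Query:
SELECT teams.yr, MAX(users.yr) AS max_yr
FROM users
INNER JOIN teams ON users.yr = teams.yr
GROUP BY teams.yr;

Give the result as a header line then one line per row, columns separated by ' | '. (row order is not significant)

== RESULT ==
teams.yr | max_yr
3 | 3
50 | 50
7 | 7

Derivation:
After JOIN teams (3 rows):
users.score | users.yr | teams.yr | teams.tag
9 | 3 | 3 | D
10 | 50 | 50 | C
7 | 7 | 7 | D
After GROUP BY (3 rows):
teams.yr | max_yr
3 | 3
50 | 50
7 | 7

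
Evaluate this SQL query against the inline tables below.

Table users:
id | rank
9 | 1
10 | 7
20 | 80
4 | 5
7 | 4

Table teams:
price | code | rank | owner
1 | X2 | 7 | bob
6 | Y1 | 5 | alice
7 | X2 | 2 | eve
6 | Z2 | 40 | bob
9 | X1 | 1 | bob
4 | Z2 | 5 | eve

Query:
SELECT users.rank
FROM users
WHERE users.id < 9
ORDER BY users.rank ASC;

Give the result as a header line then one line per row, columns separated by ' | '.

After WHERE (2 rows):
users.id | users.rank
4 | 5
7 | 4
After SELECT (2 rows):
users.rank
5
4
After ORDER BY (2 rows):
users.rank
4
5

== RESULT ==
users.rank
4
5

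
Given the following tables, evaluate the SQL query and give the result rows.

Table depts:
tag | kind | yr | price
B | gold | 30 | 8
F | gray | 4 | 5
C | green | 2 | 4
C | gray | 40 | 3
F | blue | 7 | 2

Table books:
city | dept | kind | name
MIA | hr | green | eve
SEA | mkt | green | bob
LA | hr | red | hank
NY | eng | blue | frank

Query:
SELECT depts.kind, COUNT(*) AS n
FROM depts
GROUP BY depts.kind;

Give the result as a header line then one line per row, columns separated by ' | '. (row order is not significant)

== RESULT ==
depts.kind | n
gold | 1
gray | 2
green | 1
blue | 1

Derivation:
After GROUP BY (4 rows):
depts.kind | n
gold | 1
gray | 2
green | 1
blue | 1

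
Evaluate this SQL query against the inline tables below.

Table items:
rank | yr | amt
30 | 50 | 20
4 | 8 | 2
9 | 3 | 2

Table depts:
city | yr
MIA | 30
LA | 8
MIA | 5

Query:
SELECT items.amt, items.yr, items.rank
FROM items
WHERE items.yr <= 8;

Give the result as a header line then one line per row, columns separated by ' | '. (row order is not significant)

== RESULT ==
items.amt | items.yr | items.rank
2 | 8 | 4
2 | 3 | 9

Derivation:
After WHERE (2 rows):
items.rank | items.yr | items.amt
4 | 8 | 2
9 | 3 | 2
After SELECT (2 rows):
items.amt | items.yr | items.rank
2 | 8 | 4
2 | 3 | 9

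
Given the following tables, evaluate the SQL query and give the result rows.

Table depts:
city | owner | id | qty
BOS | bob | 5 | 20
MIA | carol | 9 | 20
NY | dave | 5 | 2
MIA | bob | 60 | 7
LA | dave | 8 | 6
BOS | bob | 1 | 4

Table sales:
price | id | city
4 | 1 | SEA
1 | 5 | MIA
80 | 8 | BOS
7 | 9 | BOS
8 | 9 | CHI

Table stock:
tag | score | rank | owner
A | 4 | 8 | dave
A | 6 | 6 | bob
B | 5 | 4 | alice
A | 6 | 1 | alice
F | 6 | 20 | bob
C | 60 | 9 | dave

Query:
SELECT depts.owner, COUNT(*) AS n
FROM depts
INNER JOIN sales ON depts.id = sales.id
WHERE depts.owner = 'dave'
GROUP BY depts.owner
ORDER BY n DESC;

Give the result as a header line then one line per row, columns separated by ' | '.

== RESULT ==
depts.owner | n
dave | 2

Derivation:
After JOIN sales (6 rows):
depts.city | depts.owner | depts.id | depts.qty | sales.price | sales.id | sales.city
BOS | bob | 5 | 20 | 1 | 5 | MIA
MIA | carol | 9 | 20 | 7 | 9 | BOS
MIA | carol | 9 | 20 | 8 | 9 | CHI
NY | dave | 5 | 2 | 1 | 5 | MIA
LA | dave | 8 | 6 | 80 | 8 | BOS
BOS | bob | 1 | 4 | 4 | 1 | SEA
After WHERE (2 rows):
depts.city | depts.owner | depts.id | depts.qty | sales.price | sales.id | sales.city
NY | dave | 5 | 2 | 1 | 5 | MIA
LA | dave | 8 | 6 | 80 | 8 | BOS
After GROUP BY (1 rows):
depts.owner | n
dave | 2
After ORDER BY (1 rows):
depts.owner | n
dave | 2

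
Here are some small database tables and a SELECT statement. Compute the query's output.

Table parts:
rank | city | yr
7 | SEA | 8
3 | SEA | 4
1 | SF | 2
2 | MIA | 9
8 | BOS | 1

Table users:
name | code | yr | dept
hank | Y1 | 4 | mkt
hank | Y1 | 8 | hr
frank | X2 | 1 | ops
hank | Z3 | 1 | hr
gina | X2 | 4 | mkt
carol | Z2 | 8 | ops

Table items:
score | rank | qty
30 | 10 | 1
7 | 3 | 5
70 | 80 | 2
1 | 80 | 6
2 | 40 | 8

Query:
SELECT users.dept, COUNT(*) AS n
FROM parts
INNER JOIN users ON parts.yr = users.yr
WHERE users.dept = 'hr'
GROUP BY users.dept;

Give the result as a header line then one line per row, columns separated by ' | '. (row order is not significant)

After JOIN users (6 rows):
parts.rank | parts.city | parts.yr | users.name | users.code | users.yr | users.dept
7 | SEA | 8 | hank | Y1 | 8 | hr
7 | SEA | 8 | carol | Z2 | 8 | ops
3 | SEA | 4 | hank | Y1 | 4 | mkt
3 | SEA | 4 | gina | X2 | 4 | mkt
8 | BOS | 1 | frank | X2 | 1 | ops
8 | BOS | 1 | hank | Z3 | 1 | hr
After WHERE (2 rows):
parts.rank | parts.city | parts.yr | users.name | users.code | users.yr | users.dept
7 | SEA | 8 | hank | Y1 | 8 | hr
8 | BOS | 1 | hank | Z3 | 1 | hr
After GROUP BY (1 rows):
users.dept | n
hr | 2

== RESULT ==
users.dept | n
hr | 2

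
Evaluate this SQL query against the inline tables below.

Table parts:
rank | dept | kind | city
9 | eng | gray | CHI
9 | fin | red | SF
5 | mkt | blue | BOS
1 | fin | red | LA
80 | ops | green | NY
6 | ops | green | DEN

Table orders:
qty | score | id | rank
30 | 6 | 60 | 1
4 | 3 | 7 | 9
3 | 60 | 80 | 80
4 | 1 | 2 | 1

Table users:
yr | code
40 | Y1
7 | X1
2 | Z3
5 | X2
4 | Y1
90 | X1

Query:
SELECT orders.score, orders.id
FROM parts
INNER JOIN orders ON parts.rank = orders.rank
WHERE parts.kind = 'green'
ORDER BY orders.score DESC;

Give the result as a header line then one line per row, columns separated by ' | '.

After JOIN orders (5 rows):
parts.rank | parts.dept | parts.kind | parts.city | orders.qty | orders.score | orders.id | orders.rank
9 | eng | gray | CHI | 4 | 3 | 7 | 9
9 | fin | red | SF | 4 | 3 | 7 | 9
1 | fin | red | LA | 30 | 6 | 60 | 1
1 | fin | red | LA | 4 | 1 | 2 | 1
80 | ops | green | NY | 3 | 60 | 80 | 80
After WHERE (1 rows):
parts.rank | parts.dept | parts.kind | parts.city | orders.qty | orders.score | orders.id | orders.rank
80 | ops | green | NY | 3 | 60 | 80 | 80
After SELECT (1 rows):
orders.score | orders.id
60 | 80
After ORDER BY (1 rows):
orders.score | orders.id
60 | 80

== RESULT ==
orders.score | orders.id
60 | 80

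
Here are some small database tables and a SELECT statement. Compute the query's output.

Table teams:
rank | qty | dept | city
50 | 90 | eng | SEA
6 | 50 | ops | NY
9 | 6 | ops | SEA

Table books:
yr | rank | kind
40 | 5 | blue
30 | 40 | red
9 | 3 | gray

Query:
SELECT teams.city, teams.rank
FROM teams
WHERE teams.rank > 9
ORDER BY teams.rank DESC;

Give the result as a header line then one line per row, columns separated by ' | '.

After WHERE (1 rows):
teams.rank | teams.qty | teams.dept | teams.city
50 | 90 | eng | SEA
After SELECT (1 rows):
teams.city | teams.rank
SEA | 50
After ORDER BY (1 rows):
teams.city | teams.rank
SEA | 50

== RESULT ==
teams.city | teams.rank
SEA | 50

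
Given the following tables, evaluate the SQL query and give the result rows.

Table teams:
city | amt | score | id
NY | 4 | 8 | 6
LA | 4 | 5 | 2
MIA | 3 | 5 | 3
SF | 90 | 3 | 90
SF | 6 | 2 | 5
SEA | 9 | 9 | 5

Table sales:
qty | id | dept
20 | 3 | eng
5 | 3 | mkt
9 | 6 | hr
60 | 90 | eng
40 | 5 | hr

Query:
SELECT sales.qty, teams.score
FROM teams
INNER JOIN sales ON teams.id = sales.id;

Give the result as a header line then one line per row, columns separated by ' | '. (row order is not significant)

== RESULT ==
sales.qty | teams.score
9 | 8
20 | 5
5 | 5
60 | 3
40 | 2
40 | 9

Derivation:
After JOIN sales (6 rows):
teams.city | teams.amt | teams.score | teams.id | sales.qty | sales.id | sales.dept
NY | 4 | 8 | 6 | 9 | 6 | hr
MIA | 3 | 5 | 3 | 20 | 3 | eng
MIA | 3 | 5 | 3 | 5 | 3 | mkt
SF | 90 | 3 | 90 | 60 | 90 | eng
SF | 6 | 2 | 5 | 40 | 5 | hr
SEA | 9 | 9 | 5 | 40 | 5 | hr
After SELECT (6 rows):
sales.qty | teams.score
9 | 8
20 | 5
5 | 5
60 | 3
40 | 2
40 | 9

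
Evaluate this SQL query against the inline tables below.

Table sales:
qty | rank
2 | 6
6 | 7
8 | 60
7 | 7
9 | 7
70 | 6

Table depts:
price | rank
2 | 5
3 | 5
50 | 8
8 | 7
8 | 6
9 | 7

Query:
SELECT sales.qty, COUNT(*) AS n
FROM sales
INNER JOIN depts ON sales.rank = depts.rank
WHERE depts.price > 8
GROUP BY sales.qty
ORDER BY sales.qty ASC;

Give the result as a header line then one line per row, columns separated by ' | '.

== RESULT ==
sales.qty | n
6 | 1
7 | 1
9 | 1

Derivation:
After JOIN depts (8 rows):
sales.qty | sales.rank | depts.price | depts.rank
2 | 6 | 8 | 6
6 | 7 | 8 | 7
6 | 7 | 9 | 7
7 | 7 | 8 | 7
7 | 7 | 9 | 7
9 | 7 | 8 | 7
9 | 7 | 9 | 7
70 | 6 | 8 | 6
After WHERE (3 rows):
sales.qty | sales.rank | depts.price | depts.rank
6 | 7 | 9 | 7
7 | 7 | 9 | 7
9 | 7 | 9 | 7
After GROUP BY (3 rows):
sales.qty | n
6 | 1
7 | 1
9 | 1
After ORDER BY (3 rows):
sales.qty | n
6 | 1
7 | 1
9 | 1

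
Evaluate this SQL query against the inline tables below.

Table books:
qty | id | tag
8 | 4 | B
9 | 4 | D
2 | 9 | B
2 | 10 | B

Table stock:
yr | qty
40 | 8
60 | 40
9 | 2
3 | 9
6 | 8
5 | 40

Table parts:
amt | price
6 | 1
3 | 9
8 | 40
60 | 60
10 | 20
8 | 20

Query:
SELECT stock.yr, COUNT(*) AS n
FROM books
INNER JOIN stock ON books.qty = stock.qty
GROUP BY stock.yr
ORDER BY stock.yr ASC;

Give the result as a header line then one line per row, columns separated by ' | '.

After JOIN stock (5 rows):
books.qty | books.id | books.tag | stock.yr | stock.qty
8 | 4 | B | 40 | 8
8 | 4 | B | 6 | 8
9 | 4 | D | 3 | 9
2 | 9 | B | 9 | 2
2 | 10 | B | 9 | 2
After GROUP BY (4 rows):
stock.yr | n
40 | 1
6 | 1
3 | 1
9 | 2
After ORDER BY (4 rows):
stock.yr | n
3 | 1
6 | 1
9 | 2
40 | 1

== RESULT ==
stock.yr | n
3 | 1
6 | 1
9 | 2
40 | 1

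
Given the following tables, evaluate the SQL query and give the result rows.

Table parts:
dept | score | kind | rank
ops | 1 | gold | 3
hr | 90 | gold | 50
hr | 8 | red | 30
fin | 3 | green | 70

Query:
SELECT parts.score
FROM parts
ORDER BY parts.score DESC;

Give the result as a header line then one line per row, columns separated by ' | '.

After SELECT (4 rows):
parts.score
1
90
8
3
After ORDER BY (4 rows):
parts.score
90
8
3
1

== RESULT ==
parts.score
90
8
3
1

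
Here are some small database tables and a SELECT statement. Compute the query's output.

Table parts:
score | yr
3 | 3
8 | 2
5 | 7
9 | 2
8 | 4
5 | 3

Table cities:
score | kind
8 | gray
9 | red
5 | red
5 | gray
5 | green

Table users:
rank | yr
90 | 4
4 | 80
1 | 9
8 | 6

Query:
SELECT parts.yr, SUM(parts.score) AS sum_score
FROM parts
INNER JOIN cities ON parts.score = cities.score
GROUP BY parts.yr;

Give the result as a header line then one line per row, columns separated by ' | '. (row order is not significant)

== RESULT ==
parts.yr | sum_score
2 | 17
7 | 15
4 | 8
3 | 15

Derivation:
After JOIN cities (9 rows):
parts.score | parts.yr | cities.score | cities.kind
8 | 2 | 8 | gray
5 | 7 | 5 | red
5 | 7 | 5 | gray
5 | 7 | 5 | green
9 | 2 | 9 | red
8 | 4 | 8 | gray
5 | 3 | 5 | red
5 | 3 | 5 | gray
5 | 3 | 5 | green
After GROUP BY (4 rows):
parts.yr | sum_score
2 | 17
7 | 15
4 | 8
3 | 15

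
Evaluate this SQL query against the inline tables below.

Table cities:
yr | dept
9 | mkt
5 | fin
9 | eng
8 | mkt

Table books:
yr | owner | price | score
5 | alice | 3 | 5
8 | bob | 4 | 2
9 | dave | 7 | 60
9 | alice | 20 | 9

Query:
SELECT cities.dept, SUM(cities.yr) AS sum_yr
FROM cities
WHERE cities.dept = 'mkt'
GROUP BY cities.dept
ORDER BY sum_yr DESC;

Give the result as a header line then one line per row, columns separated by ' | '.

After WHERE (2 rows):
cities.yr | cities.dept
9 | mkt
8 | mkt
After GROUP BY (1 rows):
cities.dept | sum_yr
mkt | 17
After ORDER BY (1 rows):
cities.dept | sum_yr
mkt | 17

== RESULT ==
cities.dept | sum_yr
mkt | 17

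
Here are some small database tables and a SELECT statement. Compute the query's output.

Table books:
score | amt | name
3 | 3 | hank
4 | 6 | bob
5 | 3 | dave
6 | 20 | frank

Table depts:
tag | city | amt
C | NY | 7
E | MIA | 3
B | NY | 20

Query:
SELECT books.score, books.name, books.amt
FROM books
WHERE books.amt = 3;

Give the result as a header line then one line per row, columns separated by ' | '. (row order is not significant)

== RESULT ==
books.score | books.name | books.amt
3 | hank | 3
5 | dave | 3

Derivation:
After WHERE (2 rows):
books.score | books.amt | books.name
3 | 3 | hank
5 | 3 | dave
After SELECT (2 rows):
books.score | books.name | books.amt
3 | hank | 3
5 | dave | 3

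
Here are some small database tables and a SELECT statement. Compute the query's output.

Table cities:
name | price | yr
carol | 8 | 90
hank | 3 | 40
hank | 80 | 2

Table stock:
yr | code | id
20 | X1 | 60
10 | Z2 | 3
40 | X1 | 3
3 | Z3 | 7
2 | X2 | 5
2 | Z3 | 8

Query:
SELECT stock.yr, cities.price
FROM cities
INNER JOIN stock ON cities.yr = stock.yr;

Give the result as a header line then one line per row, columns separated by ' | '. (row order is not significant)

After JOIN stock (3 rows):
cities.name | cities.price | cities.yr | stock.yr | stock.code | stock.id
hank | 3 | 40 | 40 | X1 | 3
hank | 80 | 2 | 2 | X2 | 5
hank | 80 | 2 | 2 | Z3 | 8
After SELECT (3 rows):
stock.yr | cities.price
40 | 3
2 | 80
2 | 80

== RESULT ==
stock.yr | cities.price
40 | 3
2 | 80
2 | 80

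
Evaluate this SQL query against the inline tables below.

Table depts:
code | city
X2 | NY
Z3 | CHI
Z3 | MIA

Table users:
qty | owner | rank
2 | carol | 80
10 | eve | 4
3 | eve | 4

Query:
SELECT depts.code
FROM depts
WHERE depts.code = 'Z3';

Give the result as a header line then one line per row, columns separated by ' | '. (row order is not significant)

After WHERE (2 rows):
depts.code | depts.city
Z3 | CHI
Z3 | MIA
After SELECT (2 rows):
depts.code
Z3
Z3

== RESULT ==
depts.code
Z3
Z3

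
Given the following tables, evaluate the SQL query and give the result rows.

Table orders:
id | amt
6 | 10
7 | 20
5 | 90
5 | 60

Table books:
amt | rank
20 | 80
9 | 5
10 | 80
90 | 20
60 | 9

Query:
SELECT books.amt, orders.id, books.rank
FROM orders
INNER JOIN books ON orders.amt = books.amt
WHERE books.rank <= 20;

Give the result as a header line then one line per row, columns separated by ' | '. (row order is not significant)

== RESULT ==
books.amt | orders.id | books.rank
90 | 5 | 20
60 | 5 | 9

Derivation:
After JOIN books (4 rows):
orders.id | orders.amt | books.amt | books.rank
6 | 10 | 10 | 80
7 | 20 | 20 | 80
5 | 90 | 90 | 20
5 | 60 | 60 | 9
After WHERE (2 rows):
orders.id | orders.amt | books.amt | books.rank
5 | 90 | 90 | 20
5 | 60 | 60 | 9
After SELECT (2 rows):
books.amt | orders.id | books.rank
90 | 5 | 20
60 | 5 | 9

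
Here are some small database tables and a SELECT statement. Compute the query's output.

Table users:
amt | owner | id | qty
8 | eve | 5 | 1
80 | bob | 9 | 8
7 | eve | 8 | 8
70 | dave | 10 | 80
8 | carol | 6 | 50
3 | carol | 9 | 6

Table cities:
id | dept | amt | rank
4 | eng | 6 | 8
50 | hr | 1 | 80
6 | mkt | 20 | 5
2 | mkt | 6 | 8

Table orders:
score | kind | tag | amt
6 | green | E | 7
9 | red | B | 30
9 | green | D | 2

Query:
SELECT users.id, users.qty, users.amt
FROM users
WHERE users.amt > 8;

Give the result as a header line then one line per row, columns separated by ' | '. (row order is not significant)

== RESULT ==
users.id | users.qty | users.amt
9 | 8 | 80
10 | 80 | 70

Derivation:
After WHERE (2 rows):
users.amt | users.owner | users.id | users.qty
80 | bob | 9 | 8
70 | dave | 10 | 80
After SELECT (2 rows):
users.id | users.qty | users.amt
9 | 8 | 80
10 | 80 | 70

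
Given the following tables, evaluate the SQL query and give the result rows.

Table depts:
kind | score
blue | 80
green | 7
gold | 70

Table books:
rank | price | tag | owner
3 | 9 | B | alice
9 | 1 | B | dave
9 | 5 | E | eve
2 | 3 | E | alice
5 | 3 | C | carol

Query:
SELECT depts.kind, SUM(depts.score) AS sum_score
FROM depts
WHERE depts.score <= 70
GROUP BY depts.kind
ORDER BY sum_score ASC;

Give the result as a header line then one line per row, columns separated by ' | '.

== RESULT ==
depts.kind | sum_score
green | 7
gold | 70

Derivation:
After WHERE (2 rows):
depts.kind | depts.score
green | 7
gold | 70
After GROUP BY (2 rows):
depts.kind | sum_score
green | 7
gold | 70
After ORDER BY (2 rows):
depts.kind | sum_score
green | 7
gold | 70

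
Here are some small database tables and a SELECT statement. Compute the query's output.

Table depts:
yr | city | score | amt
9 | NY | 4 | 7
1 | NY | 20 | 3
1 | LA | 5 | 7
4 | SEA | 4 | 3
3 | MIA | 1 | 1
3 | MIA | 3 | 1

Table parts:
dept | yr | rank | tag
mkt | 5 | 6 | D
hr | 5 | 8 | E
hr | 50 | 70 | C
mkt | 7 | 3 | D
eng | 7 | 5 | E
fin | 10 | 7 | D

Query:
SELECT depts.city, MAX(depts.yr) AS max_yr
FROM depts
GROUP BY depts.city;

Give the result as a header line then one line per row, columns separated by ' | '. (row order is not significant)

After GROUP BY (4 rows):
depts.city | max_yr
NY | 9
LA | 1
SEA | 4
MIA | 3

== RESULT ==
depts.city | max_yr
NY | 9
LA | 1
SEA | 4
MIA | 3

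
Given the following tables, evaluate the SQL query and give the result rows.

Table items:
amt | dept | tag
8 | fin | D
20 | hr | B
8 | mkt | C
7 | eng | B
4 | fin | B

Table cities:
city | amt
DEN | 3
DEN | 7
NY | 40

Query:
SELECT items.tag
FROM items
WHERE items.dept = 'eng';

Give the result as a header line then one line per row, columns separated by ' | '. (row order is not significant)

== RESULT ==
items.tag
B

Derivation:
After WHERE (1 rows):
items.amt | items.dept | items.tag
7 | eng | B
After SELECT (1 rows):
items.tag
B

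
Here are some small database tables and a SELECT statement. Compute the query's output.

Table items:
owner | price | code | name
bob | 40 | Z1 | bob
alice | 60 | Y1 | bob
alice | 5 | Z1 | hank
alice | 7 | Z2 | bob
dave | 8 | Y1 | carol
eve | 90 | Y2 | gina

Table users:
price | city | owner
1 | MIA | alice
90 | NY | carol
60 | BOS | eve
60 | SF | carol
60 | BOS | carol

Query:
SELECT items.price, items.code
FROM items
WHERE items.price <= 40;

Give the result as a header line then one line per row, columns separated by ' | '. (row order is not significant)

== RESULT ==
items.price | items.code
40 | Z1
5 | Z1
7 | Z2
8 | Y1

Derivation:
After WHERE (4 rows):
items.owner | items.price | items.code | items.name
bob | 40 | Z1 | bob
alice | 5 | Z1 | hank
alice | 7 | Z2 | bob
dave | 8 | Y1 | carol
After SELECT (4 rows):
items.price | items.code
40 | Z1
5 | Z1
7 | Z2
8 | Y1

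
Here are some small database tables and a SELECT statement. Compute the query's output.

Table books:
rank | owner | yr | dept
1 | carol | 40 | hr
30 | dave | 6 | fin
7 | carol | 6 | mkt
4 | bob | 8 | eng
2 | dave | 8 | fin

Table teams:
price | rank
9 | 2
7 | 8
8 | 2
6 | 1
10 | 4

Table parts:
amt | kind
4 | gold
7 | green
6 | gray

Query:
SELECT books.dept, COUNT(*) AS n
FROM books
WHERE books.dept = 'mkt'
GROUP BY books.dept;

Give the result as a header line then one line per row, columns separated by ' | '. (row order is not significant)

== RESULT ==
books.dept | n
mkt | 1

Derivation:
After WHERE (1 rows):
books.rank | books.owner | books.yr | books.dept
7 | carol | 6 | mkt
After GROUP BY (1 rows):
books.dept | n
mkt | 1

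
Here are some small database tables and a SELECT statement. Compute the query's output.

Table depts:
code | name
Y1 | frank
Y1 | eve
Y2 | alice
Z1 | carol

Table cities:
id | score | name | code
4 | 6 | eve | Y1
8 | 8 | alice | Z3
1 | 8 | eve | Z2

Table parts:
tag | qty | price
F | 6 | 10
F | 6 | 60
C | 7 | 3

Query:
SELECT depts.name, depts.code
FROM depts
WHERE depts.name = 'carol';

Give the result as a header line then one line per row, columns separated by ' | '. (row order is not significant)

After WHERE (1 rows):
depts.code | depts.name
Z1 | carol
After SELECT (1 rows):
depts.name | depts.code
carol | Z1

== RESULT ==
depts.name | depts.code
carol | Z1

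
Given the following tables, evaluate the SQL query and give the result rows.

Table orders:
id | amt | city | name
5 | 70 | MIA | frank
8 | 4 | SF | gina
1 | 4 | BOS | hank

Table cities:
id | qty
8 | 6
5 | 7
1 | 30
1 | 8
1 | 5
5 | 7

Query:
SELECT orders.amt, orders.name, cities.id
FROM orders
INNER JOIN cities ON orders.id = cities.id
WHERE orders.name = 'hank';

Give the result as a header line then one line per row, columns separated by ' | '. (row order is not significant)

== RESULT ==
orders.amt | orders.name | cities.id
4 | hank | 1
4 | hank | 1
4 | hank | 1

Derivation:
After JOIN cities (6 rows):
orders.id | orders.amt | orders.city | orders.name | cities.id | cities.qty
5 | 70 | MIA | frank | 5 | 7
5 | 70 | MIA | frank | 5 | 7
8 | 4 | SF | gina | 8 | 6
1 | 4 | BOS | hank | 1 | 30
1 | 4 | BOS | hank | 1 | 8
1 | 4 | BOS | hank | 1 | 5
After WHERE (3 rows):
orders.id | orders.amt | orders.city | orders.name | cities.id | cities.qty
1 | 4 | BOS | hank | 1 | 30
1 | 4 | BOS | hank | 1 | 8
1 | 4 | BOS | hank | 1 | 5
After SELECT (3 rows):
orders.amt | orders.name | cities.id
4 | hank | 1
4 | hank | 1
4 | hank | 1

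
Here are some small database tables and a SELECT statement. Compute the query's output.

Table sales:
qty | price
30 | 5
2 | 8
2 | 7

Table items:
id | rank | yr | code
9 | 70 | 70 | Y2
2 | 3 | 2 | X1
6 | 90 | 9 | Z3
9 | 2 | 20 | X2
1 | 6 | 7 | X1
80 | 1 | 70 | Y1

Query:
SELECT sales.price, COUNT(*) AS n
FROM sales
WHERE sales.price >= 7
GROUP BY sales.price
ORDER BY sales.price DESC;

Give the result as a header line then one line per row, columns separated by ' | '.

After WHERE (2 rows):
sales.qty | sales.price
2 | 8
2 | 7
After GROUP BY (2 rows):
sales.price | n
8 | 1
7 | 1
After ORDER BY (2 rows):
sales.price | n
8 | 1
7 | 1

== RESULT ==
sales.price | n
8 | 1
7 | 1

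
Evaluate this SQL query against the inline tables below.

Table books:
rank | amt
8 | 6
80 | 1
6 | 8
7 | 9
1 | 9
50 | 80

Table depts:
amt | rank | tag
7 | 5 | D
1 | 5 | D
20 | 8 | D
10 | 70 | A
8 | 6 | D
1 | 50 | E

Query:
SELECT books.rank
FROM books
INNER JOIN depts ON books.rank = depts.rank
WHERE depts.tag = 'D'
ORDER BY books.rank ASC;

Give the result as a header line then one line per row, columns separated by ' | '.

== RESULT ==
books.rank
6
8

Derivation:
After JOIN depts (3 rows):
books.rank | books.amt | depts.amt | depts.rank | depts.tag
8 | 6 | 20 | 8 | D
6 | 8 | 8 | 6 | D
50 | 80 | 1 | 50 | E
After WHERE (2 rows):
books.rank | books.amt | depts.amt | depts.rank | depts.tag
8 | 6 | 20 | 8 | D
6 | 8 | 8 | 6 | D
After SELECT (2 rows):
books.rank
8
6
After ORDER BY (2 rows):
books.rank
6
8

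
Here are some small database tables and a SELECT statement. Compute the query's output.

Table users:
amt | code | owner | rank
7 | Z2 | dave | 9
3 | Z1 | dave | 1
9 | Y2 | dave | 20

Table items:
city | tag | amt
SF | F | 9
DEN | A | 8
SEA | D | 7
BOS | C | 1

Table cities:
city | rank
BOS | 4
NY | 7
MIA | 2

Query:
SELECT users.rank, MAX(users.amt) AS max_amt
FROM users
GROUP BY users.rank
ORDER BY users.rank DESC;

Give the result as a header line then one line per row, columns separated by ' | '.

After GROUP BY (3 rows):
users.rank | max_amt
9 | 7
1 | 3
20 | 9
After ORDER BY (3 rows):
users.rank | max_amt
20 | 9
9 | 7
1 | 3

== RESULT ==
users.rank | max_amt
20 | 9
9 | 7
1 | 3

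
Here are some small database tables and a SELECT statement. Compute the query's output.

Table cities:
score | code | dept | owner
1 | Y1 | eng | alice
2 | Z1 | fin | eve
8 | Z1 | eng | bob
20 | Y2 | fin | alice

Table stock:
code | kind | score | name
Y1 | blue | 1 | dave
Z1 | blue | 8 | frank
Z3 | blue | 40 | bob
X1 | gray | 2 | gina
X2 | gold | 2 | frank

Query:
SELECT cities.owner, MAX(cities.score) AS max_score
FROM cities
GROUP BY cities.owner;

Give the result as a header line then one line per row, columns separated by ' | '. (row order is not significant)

== RESULT ==
cities.owner | max_score
alice | 20
eve | 2
bob | 8

Derivation:
After GROUP BY (3 rows):
cities.owner | max_score
alice | 20
eve | 2
bob | 8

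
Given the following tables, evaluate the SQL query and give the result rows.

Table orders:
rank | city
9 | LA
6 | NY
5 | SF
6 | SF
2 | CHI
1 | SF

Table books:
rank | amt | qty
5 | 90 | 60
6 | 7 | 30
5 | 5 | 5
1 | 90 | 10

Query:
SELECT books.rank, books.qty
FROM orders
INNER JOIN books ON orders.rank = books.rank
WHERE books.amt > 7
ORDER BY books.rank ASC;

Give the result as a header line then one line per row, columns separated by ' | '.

After JOIN books (5 rows):
orders.rank | orders.city | books.rank | books.amt | books.qty
6 | NY | 6 | 7 | 30
5 | SF | 5 | 90 | 60
5 | SF | 5 | 5 | 5
6 | SF | 6 | 7 | 30
1 | SF | 1 | 90 | 10
After WHERE (2 rows):
orders.rank | orders.city | books.rank | books.amt | books.qty
5 | SF | 5 | 90 | 60
1 | SF | 1 | 90 | 10
After SELECT (2 rows):
books.rank | books.qty
5 | 60
1 | 10
After ORDER BY (2 rows):
books.rank | books.qty
1 | 10
5 | 60

== RESULT ==
books.rank | books.qty
1 | 10
5 | 60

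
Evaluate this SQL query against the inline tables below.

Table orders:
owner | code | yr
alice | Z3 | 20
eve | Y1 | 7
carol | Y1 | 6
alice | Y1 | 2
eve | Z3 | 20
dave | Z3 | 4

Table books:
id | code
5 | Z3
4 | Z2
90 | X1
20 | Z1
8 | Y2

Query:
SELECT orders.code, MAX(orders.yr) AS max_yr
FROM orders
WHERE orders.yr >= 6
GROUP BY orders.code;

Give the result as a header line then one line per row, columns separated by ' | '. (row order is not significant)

== RESULT ==
orders.code | max_yr
Z3 | 20
Y1 | 7

Derivation:
After WHERE (4 rows):
orders.owner | orders.code | orders.yr
alice | Z3 | 20
eve | Y1 | 7
carol | Y1 | 6
eve | Z3 | 20
After GROUP BY (2 rows):
orders.code | max_yr
Z3 | 20
Y1 | 7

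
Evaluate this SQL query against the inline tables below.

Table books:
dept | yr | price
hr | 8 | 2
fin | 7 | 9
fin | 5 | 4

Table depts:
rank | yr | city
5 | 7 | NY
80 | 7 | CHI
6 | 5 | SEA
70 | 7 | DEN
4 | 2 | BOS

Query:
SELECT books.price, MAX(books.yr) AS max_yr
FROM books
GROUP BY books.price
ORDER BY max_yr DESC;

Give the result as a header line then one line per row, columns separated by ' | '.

After GROUP BY (3 rows):
books.price | max_yr
2 | 8
9 | 7
4 | 5
After ORDER BY (3 rows):
books.price | max_yr
2 | 8
9 | 7
4 | 5

== RESULT ==
books.price | max_yr
2 | 8
9 | 7
4 | 5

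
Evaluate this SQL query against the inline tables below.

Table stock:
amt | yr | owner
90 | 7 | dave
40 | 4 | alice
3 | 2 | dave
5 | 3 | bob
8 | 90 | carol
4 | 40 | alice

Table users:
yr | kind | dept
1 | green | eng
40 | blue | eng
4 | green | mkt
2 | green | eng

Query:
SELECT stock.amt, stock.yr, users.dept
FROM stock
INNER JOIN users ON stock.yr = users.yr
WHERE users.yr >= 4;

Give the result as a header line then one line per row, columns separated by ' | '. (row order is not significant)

== RESULT ==
stock.amt | stock.yr | users.dept
40 | 4 | mkt
4 | 40 | eng

Derivation:
After JOIN users (3 rows):
stock.amt | stock.yr | stock.owner | users.yr | users.kind | users.dept
40 | 4 | alice | 4 | green | mkt
3 | 2 | dave | 2 | green | eng
4 | 40 | alice | 40 | blue | eng
After WHERE (2 rows):
stock.amt | stock.yr | stock.owner | users.yr | users.kind | users.dept
40 | 4 | alice | 4 | green | mkt
4 | 40 | alice | 40 | blue | eng
After SELECT (2 rows):
stock.amt | stock.yr | users.dept
40 | 4 | mkt
4 | 40 | eng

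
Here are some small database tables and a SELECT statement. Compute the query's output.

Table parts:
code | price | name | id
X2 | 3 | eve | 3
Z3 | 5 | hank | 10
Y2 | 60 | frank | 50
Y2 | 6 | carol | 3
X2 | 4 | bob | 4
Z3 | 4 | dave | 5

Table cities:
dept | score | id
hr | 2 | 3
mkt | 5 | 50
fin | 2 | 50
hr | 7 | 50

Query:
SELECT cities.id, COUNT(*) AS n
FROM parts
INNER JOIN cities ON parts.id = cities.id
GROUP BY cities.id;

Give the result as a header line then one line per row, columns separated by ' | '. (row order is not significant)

After JOIN cities (5 rows):
parts.code | parts.price | parts.name | parts.id | cities.dept | cities.score | cities.id
X2 | 3 | eve | 3 | hr | 2 | 3
Y2 | 60 | frank | 50 | mkt | 5 | 50
Y2 | 60 | frank | 50 | fin | 2 | 50
Y2 | 60 | frank | 50 | hr | 7 | 50
Y2 | 6 | carol | 3 | hr | 2 | 3
After GROUP BY (2 rows):
cities.id | n
3 | 2
50 | 3

== RESULT ==
cities.id | n
3 | 2
50 | 3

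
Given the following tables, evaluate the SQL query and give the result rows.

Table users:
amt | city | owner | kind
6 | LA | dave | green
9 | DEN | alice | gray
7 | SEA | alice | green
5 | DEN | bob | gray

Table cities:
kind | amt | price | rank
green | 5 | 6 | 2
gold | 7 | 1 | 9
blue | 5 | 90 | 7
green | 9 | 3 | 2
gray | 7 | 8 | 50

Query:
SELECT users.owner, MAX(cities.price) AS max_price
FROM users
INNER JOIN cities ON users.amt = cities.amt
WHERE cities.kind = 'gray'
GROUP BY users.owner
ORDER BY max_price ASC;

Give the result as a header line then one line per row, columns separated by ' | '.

== RESULT ==
users.owner | max_price
alice | 8

Derivation:
After JOIN cities (5 rows):
users.amt | users.city | users.owner | users.kind | cities.kind | cities.amt | cities.price | cities.rank
9 | DEN | alice | gray | green | 9 | 3 | 2
7 | SEA | alice | green | gold | 7 | 1 | 9
7 | SEA | alice | green | gray | 7 | 8 | 50
5 | DEN | bob | gray | green | 5 | 6 | 2
5 | DEN | bob | gray | blue | 5 | 90 | 7
After WHERE (1 rows):
users.amt | users.city | users.owner | users.kind | cities.kind | cities.amt | cities.price | cities.rank
7 | SEA | alice | green | gray | 7 | 8 | 50
After GROUP BY (1 rows):
users.owner | max_price
alice | 8
After ORDER BY (1 rows):
users.owner | max_price
alice | 8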